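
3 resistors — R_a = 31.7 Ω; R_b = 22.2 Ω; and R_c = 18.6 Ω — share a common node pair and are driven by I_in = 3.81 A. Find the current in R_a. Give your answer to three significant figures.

Conductances: ΣG = 1/31.7 + 1/22.2 + 1/18.6 = 0.1304 (1/Ω).
Current divider: I(R_a) = I_in · G_k/ΣG = 3.81 × (0.03155/0.1304) = 3.81 × 0.2420 = 0.9220 A.

I ≈ 0.922 A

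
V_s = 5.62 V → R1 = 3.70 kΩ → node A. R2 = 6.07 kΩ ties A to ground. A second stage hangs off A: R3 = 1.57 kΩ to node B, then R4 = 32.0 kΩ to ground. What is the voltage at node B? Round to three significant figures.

V_B ≈ 3.12 V

The second stage (R3 + R4 = 33.57 kΩ) loads node A in parallel with R2.
Effective lower resistance at A: R2 ‖ 33.57 = 5.141 kΩ.
So V_A = 5.62 × 0.5815 = 3.268 V.
Then the unloaded second divider: V_B = V_A × R4/(R3+R4) = 3.268 × 0.9532 = 3.115 V.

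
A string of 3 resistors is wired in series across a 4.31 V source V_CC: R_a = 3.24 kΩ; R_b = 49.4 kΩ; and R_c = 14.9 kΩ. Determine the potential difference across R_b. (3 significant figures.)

Total series resistance ΣR = 3.24 + 49.4 + 14.9 = 67.54 kΩ.
By the voltage-divider rule, V = 4.31 × 49.40/67.54 = 3.152 V.

V ≈ 3.15 V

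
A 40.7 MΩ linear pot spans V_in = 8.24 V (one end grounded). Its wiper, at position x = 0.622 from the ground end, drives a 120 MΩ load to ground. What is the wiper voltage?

V_out ≈ 4.75 V

Lower segment x·R_p = 25.32 MΩ; upper segment (1−x)·R_p = 15.38 MΩ.
(x·R_p) ‖ R_L = 20.91 MΩ.
Then V_out = V_in · 20.91/(15.38 + 20.91) = 4.747 V.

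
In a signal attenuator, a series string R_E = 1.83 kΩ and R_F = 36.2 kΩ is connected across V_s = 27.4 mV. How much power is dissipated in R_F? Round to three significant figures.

P ≈ 18.8 nW

Series current I = V_s/ΣR = 27.4/38.03 = 0.7205 µA.
V(R_F) = I·R = 26.08 mV; P = V·I = 26.08 × 0.7205 = 18.79 nW.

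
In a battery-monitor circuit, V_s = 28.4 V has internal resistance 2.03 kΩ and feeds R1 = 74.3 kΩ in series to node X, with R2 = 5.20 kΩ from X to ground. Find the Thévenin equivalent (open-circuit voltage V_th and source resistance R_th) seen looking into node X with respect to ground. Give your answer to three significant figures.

V_th ≈ 1.81 V, R_th ≈ 4.87 kΩ

R1' = 2.03 + 74.3 = 76.33 kΩ (source resistance + R1).
Open-circuit (no load on X): V_th = V_s · R2/(R1' + R2) = 28.4 × 5.20/(76.33 + 5.20) = 1.811 V.
Zeroing V_s shorts the top of R1' to ground, so R_th = R1' ‖ R2 = 4.868 kΩ.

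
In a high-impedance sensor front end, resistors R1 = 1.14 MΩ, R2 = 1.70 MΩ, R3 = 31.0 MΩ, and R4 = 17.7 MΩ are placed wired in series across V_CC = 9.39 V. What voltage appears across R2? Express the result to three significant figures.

Total series resistance ΣR = 1.14 + 1.70 + 31.0 + 17.7 = 51.54 MΩ.
By the voltage-divider rule, V = 9.39 × 1.700/51.54 = 0.3097 V.

V ≈ 0.310 V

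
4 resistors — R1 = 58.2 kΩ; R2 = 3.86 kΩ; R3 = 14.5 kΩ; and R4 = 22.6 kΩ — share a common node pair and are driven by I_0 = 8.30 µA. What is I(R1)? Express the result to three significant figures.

ΣG = 1/58.2 + 1/3.86 + 1/14.5 + 1/22.6 = 0.3895.
R1 takes the fraction G_k/ΣG = 0.01718/0.3895 = 0.04412, so I = 8.30 × 0.04412 = 0.3662 µA.

I ≈ 0.366 µA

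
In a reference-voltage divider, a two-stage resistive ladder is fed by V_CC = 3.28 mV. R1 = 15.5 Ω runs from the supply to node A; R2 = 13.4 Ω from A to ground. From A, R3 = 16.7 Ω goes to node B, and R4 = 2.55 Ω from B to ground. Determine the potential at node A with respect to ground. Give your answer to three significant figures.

V_A ≈ 1.11 mV

The second stage (R3 + R4 = 19.25 Ω) loads node A in parallel with R2.
Effective lower resistance at A: R2 ‖ 19.25 = 7.900 Ω.
So V_A = 3.28 × 0.3376 = 1.107 mV.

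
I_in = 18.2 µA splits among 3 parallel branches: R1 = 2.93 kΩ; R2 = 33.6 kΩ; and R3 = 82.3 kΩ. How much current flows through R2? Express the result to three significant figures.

Total conductance ΣG = 1/2.93 + 1/33.6 + 1/82.3 = 0.3832 (units of 1/kΩ).
By the current-divider rule, I = I_in · G_k/ΣG = 18.2 × 0.07766 = 1.414 µA.

I ≈ 1.41 µA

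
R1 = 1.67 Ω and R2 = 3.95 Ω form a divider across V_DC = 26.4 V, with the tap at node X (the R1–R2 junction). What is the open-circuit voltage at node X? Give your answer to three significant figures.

V_th ≈ 18.6 V

With X open, the divider is unloaded: V_th = 26.4 × 3.95/5.620 = 18.56 V.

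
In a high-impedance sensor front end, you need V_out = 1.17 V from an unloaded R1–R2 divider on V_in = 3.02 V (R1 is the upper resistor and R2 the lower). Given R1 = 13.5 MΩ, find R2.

The divider ratio is R2/(R1+R2) = 1.17/3.02 = 0.3874.
Rearranging, R2 = R1·k/(1−k) = 13.5 × 0.6324 = 8.538 MΩ.

R2 ≈ 8.54 MΩ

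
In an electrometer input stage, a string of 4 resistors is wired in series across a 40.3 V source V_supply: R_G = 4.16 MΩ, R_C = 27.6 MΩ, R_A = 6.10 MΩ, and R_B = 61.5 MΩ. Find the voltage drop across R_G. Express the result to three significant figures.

V ≈ 1.69 V

Total series resistance ΣR = 4.16 + 27.6 + 6.10 + 61.5 = 99.36 MΩ.
By the voltage-divider rule, V = 40.3 × 4.160/99.36 = 1.687 V.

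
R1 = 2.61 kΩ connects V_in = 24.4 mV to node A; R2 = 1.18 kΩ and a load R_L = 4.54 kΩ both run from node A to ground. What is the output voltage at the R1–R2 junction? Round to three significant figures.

V_out ≈ 6.44 mV

R2 ‖ R_L = (1.18 × 4.54)/(1.18 + 4.54) = 0.9366 kΩ.
Now apply the divider: V_out = 24.4 × 0.2641 = 6.444 mV.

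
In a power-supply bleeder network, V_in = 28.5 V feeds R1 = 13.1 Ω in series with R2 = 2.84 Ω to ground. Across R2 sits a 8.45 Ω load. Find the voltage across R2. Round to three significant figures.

The load sits in parallel with R2, giving an effective lower resistance R2' = R2·R_L/(R2+R_L) = 2.126 Ω.
Voltage divider with the loaded lower leg: V_out = 28.5 × 2.126/(13.1 + 2.126) = 28.5 × 0.1396 = 3.979 V.
(Unloaded it would be 5.08 V; the load pulls it down.)

V_out ≈ 3.98 V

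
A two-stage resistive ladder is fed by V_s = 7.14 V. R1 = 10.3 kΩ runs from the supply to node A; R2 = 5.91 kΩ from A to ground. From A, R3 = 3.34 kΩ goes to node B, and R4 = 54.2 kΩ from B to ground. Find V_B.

V_B ≈ 2.30 V

Looking into the second stage from A: R3 + R4 = 57.54 kΩ appears in parallel with R2.
R2 ‖ (R3+R4) = 5.360 kΩ.
V_A = 7.14 × 5.360/(10.3 + 5.360) = 2.444 V.
V_B = V_A × 0.9420 = 2.302 V.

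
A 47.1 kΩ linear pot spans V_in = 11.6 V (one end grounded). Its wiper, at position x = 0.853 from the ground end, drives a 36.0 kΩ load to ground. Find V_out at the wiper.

Split the track: R_lower = x·R_p = 40.18 kΩ, R_upper = (1−x)·R_p = 6.924 kΩ.
R_L loads the lower segment: effective lower R = 18.99 kΩ.
Loaded-divider output: V_out = 11.6 × 0.7328 = 8.500 V.
(Unloaded: V_out = x·V_in = 9.89 V.)

V_out ≈ 8.50 V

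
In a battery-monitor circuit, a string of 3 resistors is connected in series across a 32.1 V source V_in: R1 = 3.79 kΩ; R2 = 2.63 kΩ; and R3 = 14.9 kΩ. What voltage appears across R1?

ΣR = 3.79 + 2.63 + 14.9 = 21.32 kΩ.
Voltage divider: V = V_in · (3.790 / 21.32) = 32.1 × 0.1778 = 5.706 V.

V ≈ 5.71 V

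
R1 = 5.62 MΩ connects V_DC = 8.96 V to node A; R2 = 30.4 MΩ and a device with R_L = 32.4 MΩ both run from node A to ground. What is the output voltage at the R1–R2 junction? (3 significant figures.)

First combine the lower leg with the load: R2 ‖ R_L = 15.68 MΩ.
Then V_out = V_DC · R2'/(R1 + R2') = 8.96 × 15.68/21.30 = 6.596 V.

V_out ≈ 6.60 V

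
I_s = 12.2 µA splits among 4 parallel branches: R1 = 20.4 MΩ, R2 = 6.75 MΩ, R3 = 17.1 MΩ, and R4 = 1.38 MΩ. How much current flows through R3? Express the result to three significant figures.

I ≈ 0.728 µA

ΣG = 1/20.4 + 1/6.75 + 1/17.1 + 1/1.38 = 0.9803.
By the current-divider rule, I = I_s · G_k/ΣG = 12.2 × 0.05966 = 0.7278 µA.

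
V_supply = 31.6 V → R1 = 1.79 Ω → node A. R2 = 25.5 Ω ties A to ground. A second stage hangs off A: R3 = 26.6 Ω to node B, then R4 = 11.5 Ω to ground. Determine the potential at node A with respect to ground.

The second stage (R3 + R4 = 38.10 Ω) loads node A in parallel with R2.
Effective lower resistance at A: R2 ‖ 38.10 = 15.28 Ω.
V_A = 31.6 × 15.28/(1.79 + 15.28) = 28.29 V.

V_A ≈ 28.3 V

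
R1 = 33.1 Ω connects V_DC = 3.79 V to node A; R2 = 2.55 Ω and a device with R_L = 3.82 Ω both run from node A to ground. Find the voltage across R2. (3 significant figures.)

V_out ≈ 0.167 V

First combine the lower leg with the load: R2 ‖ R_L = 1.529 Ω.
Voltage divider with the loaded lower leg: V_out = 3.79 × 1.529/(33.1 + 1.529) = 3.79 × 0.04416 = 0.1674 V.
(Unloaded it would be 0.271 V; the load pulls it down.)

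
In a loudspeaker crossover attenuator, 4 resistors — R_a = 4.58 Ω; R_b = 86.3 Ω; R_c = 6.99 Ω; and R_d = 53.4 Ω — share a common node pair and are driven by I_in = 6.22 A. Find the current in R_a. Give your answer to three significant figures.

Total conductance ΣG = 1/4.58 + 1/86.3 + 1/6.99 + 1/53.4 = 0.3917 (units of 1/Ω).
By the current-divider rule, I = I_in · G_k/ΣG = 6.22 × 0.5574 = 3.467 A.

I ≈ 3.47 A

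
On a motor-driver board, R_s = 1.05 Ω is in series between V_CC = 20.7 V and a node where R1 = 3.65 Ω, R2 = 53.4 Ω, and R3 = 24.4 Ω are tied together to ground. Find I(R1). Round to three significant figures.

I ≈ 4.20 A

Equivalent of the parallel group: R_p = 2.997 Ω.
V_A by voltage divider: V_A = 20.7 × 2.997/(1.05 + 2.997) = 15.33 V.
Branch current I = V_A/R1 = 15.33/3.65 = 4.200 A.
(Check via current divider: I_total = 5.115 A; share G_k/ΣG = 0.8211 → same result.)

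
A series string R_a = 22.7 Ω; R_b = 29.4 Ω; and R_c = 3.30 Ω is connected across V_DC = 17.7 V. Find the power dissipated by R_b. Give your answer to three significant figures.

P ≈ 3.00 W

ΣR = 55.40 Ω → I = 17.7/55.40 = 0.3195 A.
P = I²R = 0.1021 × 29.4 = 3.001 W.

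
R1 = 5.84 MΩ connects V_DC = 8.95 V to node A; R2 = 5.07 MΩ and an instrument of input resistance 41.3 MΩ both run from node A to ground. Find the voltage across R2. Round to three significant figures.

R2 ‖ R_L = (5.07 × 41.3)/(5.07 + 41.3) = 4.516 MΩ.
Then V_out = V_DC · R2'/(R1 + R2') = 8.95 × 4.516/10.36 = 3.903 V.

V_out ≈ 3.90 V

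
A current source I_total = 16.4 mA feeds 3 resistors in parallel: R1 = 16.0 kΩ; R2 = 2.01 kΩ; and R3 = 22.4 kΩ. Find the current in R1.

Conductances: ΣG = 1/16.0 + 1/2.01 + 1/22.4 = 0.6047 (1/kΩ).
By the current-divider rule, I = I_total · G_k/ΣG = 16.4 × 0.1034 = 1.695 mA.

I ≈ 1.70 mA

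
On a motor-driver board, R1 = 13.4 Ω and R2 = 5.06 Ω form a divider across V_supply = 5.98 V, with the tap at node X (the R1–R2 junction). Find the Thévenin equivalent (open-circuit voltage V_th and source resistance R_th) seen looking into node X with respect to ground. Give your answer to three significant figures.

V_th ≈ 1.64 V, R_th ≈ 3.67 Ω

Open-circuit (no load on X): V_th = V_supply · R2/(R1 + R2) = 5.98 × 5.06/(13.40 + 5.06) = 1.639 V.
Looking into X with the source shorted: R_th = R1·R2/(R1+R2) = 13.40 × 5.06/18.46 = 3.673 Ω.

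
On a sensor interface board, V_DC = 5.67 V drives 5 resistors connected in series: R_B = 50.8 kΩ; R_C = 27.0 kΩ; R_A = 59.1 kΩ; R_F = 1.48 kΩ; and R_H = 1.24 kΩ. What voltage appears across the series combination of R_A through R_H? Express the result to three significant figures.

V ≈ 2.51 V

ΣR = 50.8 + 27.0 + 59.1 + 1.48 + 1.24 = 139.6 kΩ.
R_{R_A..R_H} = 59.1 + 1.48 + 1.24 = 61.82 kΩ.
Voltage divider: V = V_DC · (61.82 / 139.6) = 5.67 × 0.4428 = 2.511 V.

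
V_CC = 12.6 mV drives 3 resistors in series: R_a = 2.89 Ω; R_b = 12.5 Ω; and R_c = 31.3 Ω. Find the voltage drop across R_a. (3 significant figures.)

Total series resistance ΣR = 2.89 + 12.5 + 31.3 = 46.69 Ω.
V = V_CC · R/ΣR = 12.6 × 0.06190 = 0.7799 mV.

V ≈ 0.780 mV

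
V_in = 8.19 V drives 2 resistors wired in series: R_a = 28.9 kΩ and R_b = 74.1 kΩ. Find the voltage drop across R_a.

V ≈ 2.30 V

ΣR = 28.9 + 74.1 = 103.0 kΩ.
Voltage divider: V = V_in · (28.90 / 103.0) = 8.19 × 0.2806 = 2.298 V.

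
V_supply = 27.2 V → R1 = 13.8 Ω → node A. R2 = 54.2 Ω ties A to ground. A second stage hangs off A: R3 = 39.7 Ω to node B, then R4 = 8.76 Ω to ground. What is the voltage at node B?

V_B ≈ 3.19 V

The second stage (R3 + R4 = 48.46 Ω) loads node A in parallel with R2.
R2 ‖ (R3+R4) = 25.58 Ω.
So V_A = 27.2 × 0.6496 = 17.67 V.
V_B = V_A × 0.1808 = 3.194 V.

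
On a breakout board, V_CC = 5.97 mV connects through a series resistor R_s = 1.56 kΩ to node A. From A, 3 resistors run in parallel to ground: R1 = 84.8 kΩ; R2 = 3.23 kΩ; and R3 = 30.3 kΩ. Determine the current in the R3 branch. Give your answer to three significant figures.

Equivalent of the parallel group: R_p = 2.822 kΩ.
V_A by voltage divider: V_A = 5.97 × 2.822/(1.56 + 2.822) = 3.845 mV.
I(R3) = V_A / R3 = 3.845/30.3 = 0.1269 µA.

I ≈ 0.127 µA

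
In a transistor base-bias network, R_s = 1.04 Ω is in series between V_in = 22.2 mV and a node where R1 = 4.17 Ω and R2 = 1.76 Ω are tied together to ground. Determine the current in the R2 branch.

I ≈ 6.85 mA

Combine the parallel branches: R_p = (1/4.17 + 1/1.76)⁻¹ = 1.238 Ω.
Node voltage V_A = V_in · R_p/(R_s + R_p) = 22.2 × 0.5434 = 12.06 mV.
Branch current I = V_A/R2 = 12.06/1.76 = 6.854 mA.
(Check via current divider: I_total = 9.747 mA; share G_k/ΣG = 0.7032 → same result.)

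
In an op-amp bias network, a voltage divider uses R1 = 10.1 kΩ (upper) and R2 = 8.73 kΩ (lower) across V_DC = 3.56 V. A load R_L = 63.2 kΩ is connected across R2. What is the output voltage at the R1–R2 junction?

The load sits in parallel with R2, giving an effective lower resistance R2' = R2·R_L/(R2+R_L) = 7.670 kΩ.
Voltage divider with the loaded lower leg: V_out = 3.56 × 7.670/(10.1 + 7.670) = 3.56 × 0.4316 = 1.537 V.
(Unloaded it would be 1.65 V; the load pulls it down.)

V_out ≈ 1.54 V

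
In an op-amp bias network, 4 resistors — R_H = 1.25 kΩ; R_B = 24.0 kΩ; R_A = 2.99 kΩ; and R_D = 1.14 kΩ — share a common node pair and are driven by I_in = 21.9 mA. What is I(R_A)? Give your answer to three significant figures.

Conductances: ΣG = 1/1.25 + 1/24.0 + 1/2.99 + 1/1.14 = 2.053 (1/kΩ).
By the current-divider rule, I = I_in · G_k/ΣG = 21.9 × 0.1629 = 3.567 mA.

I ≈ 3.57 mA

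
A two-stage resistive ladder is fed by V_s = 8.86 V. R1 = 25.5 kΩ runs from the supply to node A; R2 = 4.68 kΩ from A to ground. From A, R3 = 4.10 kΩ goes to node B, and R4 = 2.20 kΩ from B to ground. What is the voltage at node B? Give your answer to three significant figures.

Node A sees R2 in parallel with the series input of stage 2, R3 + R4 = 6.300 kΩ.
Effective lower resistance at A: R2 ‖ 6.300 = 2.685 kΩ.
So V_A = 8.86 × 0.09527 = 0.8441 V.
V_B = V_A × 0.3492 = 0.2948 V.

V_B ≈ 0.295 V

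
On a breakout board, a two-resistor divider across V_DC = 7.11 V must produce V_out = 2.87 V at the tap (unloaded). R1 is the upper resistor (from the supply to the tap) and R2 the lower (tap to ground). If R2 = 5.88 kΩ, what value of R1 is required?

V_out/V_DC = R2/(R1+R2) = 0.4037.
R1 = R2·(1/k − 1) = 5.88 × 1.477 = 8.687 kΩ.

R1 ≈ 8.69 kΩ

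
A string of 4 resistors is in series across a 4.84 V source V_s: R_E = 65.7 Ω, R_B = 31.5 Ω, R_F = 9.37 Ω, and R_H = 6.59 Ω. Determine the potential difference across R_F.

V ≈ 0.401 V

Total series resistance ΣR = 65.7 + 31.5 + 9.37 + 6.59 = 113.2 Ω.
By the voltage-divider rule, V = 4.84 × 9.370/113.2 = 0.4008 V.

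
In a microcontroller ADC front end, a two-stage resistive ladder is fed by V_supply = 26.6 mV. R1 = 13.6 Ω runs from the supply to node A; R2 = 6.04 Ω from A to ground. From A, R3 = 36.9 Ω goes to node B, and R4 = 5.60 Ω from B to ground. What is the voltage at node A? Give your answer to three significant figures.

V_A ≈ 7.45 mV

Looking into the second stage from A: R3 + R4 = 42.50 Ω appears in parallel with R2.
Effective lower resistance at A: R2 ‖ 42.50 = 5.288 Ω.
First divider: V_A = V_supply · 5.288/(13.6 + 5.288) = 7.448 mV.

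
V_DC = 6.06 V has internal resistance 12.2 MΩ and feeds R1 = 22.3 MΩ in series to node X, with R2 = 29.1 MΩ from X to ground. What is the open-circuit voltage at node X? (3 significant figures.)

V_th ≈ 2.77 V

R1' = 12.2 + 22.3 = 34.50 MΩ (source resistance + R1).
With X open, the divider is unloaded: V_th = 6.06 × 29.1/63.60 = 2.773 V.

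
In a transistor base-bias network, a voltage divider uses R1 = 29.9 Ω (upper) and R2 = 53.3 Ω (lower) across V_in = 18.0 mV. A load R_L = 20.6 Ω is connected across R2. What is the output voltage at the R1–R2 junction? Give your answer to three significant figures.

R2 ‖ R_L = (53.3 × 20.6)/(53.3 + 20.6) = 14.86 Ω.
Then V_out = V_in · R2'/(R1 + R2') = 18.0 × 14.86/44.76 = 5.975 mV.
(Unloaded it would be 11.5 mV; the load pulls it down.)

V_out ≈ 5.98 mV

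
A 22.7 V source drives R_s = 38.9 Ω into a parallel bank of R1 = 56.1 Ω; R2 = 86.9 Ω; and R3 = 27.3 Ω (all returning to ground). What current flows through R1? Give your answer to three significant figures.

Combine the parallel branches: R_p = (1/56.1 + 1/86.9 + 1/27.3)⁻¹ = 15.16 Ω.
V_A by voltage divider: V_A = 22.7 × 15.16/(38.9 + 15.16) = 6.366 V.
I(R1) = V_A / R1 = 6.366/56.1 = 0.1135 A.

I ≈ 0.113 A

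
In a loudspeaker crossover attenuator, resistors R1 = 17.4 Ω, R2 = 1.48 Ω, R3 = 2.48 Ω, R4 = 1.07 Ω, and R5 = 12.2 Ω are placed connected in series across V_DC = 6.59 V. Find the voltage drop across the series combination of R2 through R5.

V ≈ 3.28 V

Series total: ΣR = 17.4 + 1.48 + 2.48 + 1.07 + 12.2 = 34.63 Ω.
R_{R2..R5} = 1.48 + 2.48 + 1.07 + 12.2 = 17.23 Ω.
Voltage divider: V = V_DC · (17.23 / 34.63) = 6.59 × 0.4975 = 3.279 V.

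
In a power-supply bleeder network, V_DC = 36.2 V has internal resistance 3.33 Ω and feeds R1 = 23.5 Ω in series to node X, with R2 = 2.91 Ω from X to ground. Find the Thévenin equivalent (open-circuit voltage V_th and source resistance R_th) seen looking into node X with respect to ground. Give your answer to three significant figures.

R1' = 3.33 + 23.5 = 26.83 Ω (source resistance + R1).
With X open, the divider is unloaded: V_th = 36.2 × 2.91/29.74 = 3.542 V.
With V_DC suppressed (replaced by a short), R_th = R1' ‖ R2 = (26.83 × 2.91)/(26.83 + 2.91) = 2.625 Ω.

V_th ≈ 3.54 V, R_th ≈ 2.63 Ω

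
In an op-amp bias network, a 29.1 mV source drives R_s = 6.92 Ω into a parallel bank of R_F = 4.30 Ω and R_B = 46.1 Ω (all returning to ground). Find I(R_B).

I ≈ 0.229 mA

Equivalent of the parallel group: R_p = 3.933 Ω.
V_A = 29.1 × 3.933/10.85 = 10.55 mV.
Branch current I = V_A/R_B = 10.55/46.1 = 0.2288 mA.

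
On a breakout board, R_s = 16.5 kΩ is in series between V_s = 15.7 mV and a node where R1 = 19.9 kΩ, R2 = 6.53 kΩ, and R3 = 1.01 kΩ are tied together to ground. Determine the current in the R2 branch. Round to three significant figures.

Combine the parallel branches: R_p = (1/19.9 + 1/6.53 + 1/1.01)⁻¹ = 0.8379 kΩ.
V_A = 15.7 × 0.8379/17.34 = 0.7587 mV.
Branch current I = V_A/R2 = 0.7587/6.53 = 0.1162 µA.

I ≈ 0.116 µA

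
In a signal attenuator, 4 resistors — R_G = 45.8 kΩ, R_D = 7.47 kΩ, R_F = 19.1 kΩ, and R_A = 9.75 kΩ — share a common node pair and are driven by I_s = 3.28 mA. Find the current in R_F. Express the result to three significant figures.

Total conductance ΣG = 1/45.8 + 1/7.47 + 1/19.1 + 1/9.75 = 0.3106 (units of 1/kΩ).
By the current-divider rule, I = I_s · G_k/ΣG = 3.28 × 0.1686 = 0.5528 mA.

I ≈ 0.553 mA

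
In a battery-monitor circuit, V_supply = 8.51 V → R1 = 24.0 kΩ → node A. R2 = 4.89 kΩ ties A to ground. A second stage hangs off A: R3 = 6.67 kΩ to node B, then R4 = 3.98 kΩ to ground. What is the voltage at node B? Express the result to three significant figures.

V_B ≈ 0.390 V

The second stage (R3 + R4 = 10.65 kΩ) loads node A in parallel with R2.
Effective lower resistance at A: R2 ‖ 10.65 = 3.351 kΩ.
First divider: V_A = V_supply · 3.351/(24.0 + 3.351) = 1.043 V.
Stage 2 is unloaded, so V_B = V_A · R4/(R3+R4) = 1.043 × 3.98/10.65 = 0.3897 V.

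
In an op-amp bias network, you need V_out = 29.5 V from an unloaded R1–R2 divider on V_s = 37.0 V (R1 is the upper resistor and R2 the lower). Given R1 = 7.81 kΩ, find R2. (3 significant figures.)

R2 ≈ 30.7 kΩ

The divider ratio is R2/(R1+R2) = 29.5/37.0 = 0.7973.
Rearranging, R2 = R1·k/(1−k) = 7.81 × 3.933 = 30.72 kΩ.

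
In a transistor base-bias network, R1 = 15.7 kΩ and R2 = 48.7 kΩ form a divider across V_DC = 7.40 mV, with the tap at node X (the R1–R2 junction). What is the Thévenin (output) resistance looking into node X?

R_th ≈ 11.9 kΩ

With V_DC suppressed (replaced by a short), R_th = R1 ‖ R2 = (15.70 × 48.7)/(15.70 + 48.7) = 11.87 kΩ.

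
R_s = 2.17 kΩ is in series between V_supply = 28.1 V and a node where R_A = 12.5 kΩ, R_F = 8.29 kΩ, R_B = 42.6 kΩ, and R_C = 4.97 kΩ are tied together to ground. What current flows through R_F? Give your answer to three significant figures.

Equivalent of the parallel group: R_p = 2.351 kΩ.
V_A = 28.1 × 2.351/4.521 = 14.61 V.
Branch current I = V_A/R_F = 14.61/8.29 = 1.763 mA.

I ≈ 1.76 mA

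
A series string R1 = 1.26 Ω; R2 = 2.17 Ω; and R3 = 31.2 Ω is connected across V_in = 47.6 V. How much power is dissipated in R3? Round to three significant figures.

P ≈ 58.9 W

ΣR = 34.63 Ω → I = 47.6/34.63 = 1.375 A.
P(R3) = I²·R3 = (1.375)² × 31.2 = 58.95 W.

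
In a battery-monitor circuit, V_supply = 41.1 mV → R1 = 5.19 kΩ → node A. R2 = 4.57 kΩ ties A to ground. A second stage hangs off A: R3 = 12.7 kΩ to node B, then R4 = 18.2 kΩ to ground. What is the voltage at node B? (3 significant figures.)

V_B ≈ 10.5 mV

Looking into the second stage from A: R3 + R4 = 30.90 kΩ appears in parallel with R2.
Effective lower resistance at A: R2 ‖ 30.90 = 3.981 kΩ.
So V_A = 41.1 × 0.4341 = 17.84 mV.
Then the unloaded second divider: V_B = V_A × R4/(R3+R4) = 17.84 × 0.5890 = 10.51 mV.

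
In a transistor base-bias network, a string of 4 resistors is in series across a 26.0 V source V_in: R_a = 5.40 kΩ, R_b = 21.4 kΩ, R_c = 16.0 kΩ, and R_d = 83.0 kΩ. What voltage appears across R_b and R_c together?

Total series resistance ΣR = 5.40 + 21.4 + 16.0 + 83.0 = 125.8 kΩ.
R_{R_b..R_c} = 21.4 + 16.0 = 37.40 kΩ.
Voltage divider: V = V_in · (37.40 / 125.8) = 26.0 × 0.2973 = 7.730 V.

V ≈ 7.73 V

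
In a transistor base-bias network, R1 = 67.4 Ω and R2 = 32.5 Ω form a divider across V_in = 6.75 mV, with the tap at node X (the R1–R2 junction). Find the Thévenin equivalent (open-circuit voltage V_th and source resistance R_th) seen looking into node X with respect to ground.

With X open, the divider is unloaded: V_th = 6.75 × 32.5/99.90 = 2.196 mV.
With V_in suppressed (replaced by a short), R_th = R1 ‖ R2 = (67.40 × 32.5)/(67.40 + 32.5) = 21.93 Ω.

V_th ≈ 2.20 mV, R_th ≈ 21.9 Ω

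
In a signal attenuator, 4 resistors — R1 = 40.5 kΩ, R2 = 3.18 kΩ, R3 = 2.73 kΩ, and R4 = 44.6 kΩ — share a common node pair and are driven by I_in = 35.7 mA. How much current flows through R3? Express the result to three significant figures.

I ≈ 18.0 mA

ΣG = 1/40.5 + 1/3.18 + 1/2.73 + 1/44.6 = 0.7279.
By the current-divider rule, I = I_in · G_k/ΣG = 35.7 × 0.5032 = 17.97 mA.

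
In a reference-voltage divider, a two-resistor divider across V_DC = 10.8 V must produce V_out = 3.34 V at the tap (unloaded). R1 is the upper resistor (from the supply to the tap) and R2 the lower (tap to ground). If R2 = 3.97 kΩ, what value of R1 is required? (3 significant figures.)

R1 ≈ 8.87 kΩ

The divider ratio is R2/(R1+R2) = 3.34/10.8 = 0.3093.
R1 = R2·(1/k − 1) = 3.97 × 2.234 = 8.867 kΩ.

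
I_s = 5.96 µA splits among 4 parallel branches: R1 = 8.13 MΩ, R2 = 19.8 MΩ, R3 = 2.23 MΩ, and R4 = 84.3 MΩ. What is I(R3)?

I ≈ 4.22 µA

Total conductance ΣG = 1/8.13 + 1/19.8 + 1/2.23 + 1/84.3 = 0.6338 (units of 1/MΩ).
R3 takes the fraction G_k/ΣG = 0.4484/0.6338 = 0.7075, so I = 5.96 × 0.7075 = 4.217 µA.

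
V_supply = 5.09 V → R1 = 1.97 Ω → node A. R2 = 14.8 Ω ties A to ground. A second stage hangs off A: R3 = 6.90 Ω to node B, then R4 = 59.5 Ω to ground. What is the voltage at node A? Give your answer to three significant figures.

V_A ≈ 4.38 V

Node A sees R2 in parallel with the series input of stage 2, R3 + R4 = 66.40 Ω.
Effective lower resistance at A: R2 ‖ 66.40 = 12.10 Ω.
V_A = 5.09 × 12.10/(1.97 + 12.10) = 4.377 V.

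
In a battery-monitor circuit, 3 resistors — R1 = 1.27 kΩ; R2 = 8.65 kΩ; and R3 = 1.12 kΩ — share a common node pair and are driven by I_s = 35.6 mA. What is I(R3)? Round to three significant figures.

Conductances: ΣG = 1/1.27 + 1/8.65 + 1/1.12 = 1.796 (1/kΩ).
By the current-divider rule, I = I_s · G_k/ΣG = 35.6 × 0.4972 = 17.70 mA.

I ≈ 17.7 mA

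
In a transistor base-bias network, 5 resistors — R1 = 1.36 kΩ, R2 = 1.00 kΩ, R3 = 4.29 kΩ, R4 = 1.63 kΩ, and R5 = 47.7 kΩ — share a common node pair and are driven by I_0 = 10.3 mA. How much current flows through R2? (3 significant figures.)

I ≈ 3.96 mA

ΣG = 1/1.36 + 1/1.00 + 1/4.29 + 1/1.63 + 1/47.7 = 2.603.
By the current-divider rule, I = I_0 · G_k/ΣG = 10.3 × 0.3842 = 3.957 mA.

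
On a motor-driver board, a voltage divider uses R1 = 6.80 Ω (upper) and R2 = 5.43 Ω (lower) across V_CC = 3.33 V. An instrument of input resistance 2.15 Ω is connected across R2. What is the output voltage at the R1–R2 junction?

R2 ‖ R_L = (5.43 × 2.15)/(5.43 + 2.15) = 1.540 Ω.
Then V_out = V_CC · R2'/(R1 + R2') = 3.33 × 1.540/8.340 = 0.6149 V.

V_out ≈ 0.615 V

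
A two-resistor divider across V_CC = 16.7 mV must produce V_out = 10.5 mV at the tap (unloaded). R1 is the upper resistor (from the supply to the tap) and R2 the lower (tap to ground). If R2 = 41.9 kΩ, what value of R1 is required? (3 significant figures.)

R1 ≈ 24.7 kΩ

V_out/V_CC = R2/(R1+R2) = 0.6287.
R1 = R2·(1/k − 1) = 41.9 × 0.5905 = 24.74 kΩ.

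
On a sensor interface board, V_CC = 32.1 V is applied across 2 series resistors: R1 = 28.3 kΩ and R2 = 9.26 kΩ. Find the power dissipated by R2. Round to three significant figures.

P ≈ 6.76 mW

ΣR = 37.56 kΩ → I = 32.1/37.56 = 0.8546 mA.
V(R2) = I·R = 7.914 V; P = V·I = 7.914 × 0.8546 = 6.763 mW.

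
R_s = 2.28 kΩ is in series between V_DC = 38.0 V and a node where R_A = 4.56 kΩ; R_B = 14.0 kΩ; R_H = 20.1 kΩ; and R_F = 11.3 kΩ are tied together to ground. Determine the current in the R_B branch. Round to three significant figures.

Parallel bank: R_p = 1/(1/4.56 + 1/14.0 + 1/20.1 + 1/11.3) = 2.331 kΩ.
V_A = 38.0 × 2.331/4.611 = 19.21 V.
I(R_B) = V_A / R_B = 19.21/14.0 = 1.372 mA.

I ≈ 1.37 mA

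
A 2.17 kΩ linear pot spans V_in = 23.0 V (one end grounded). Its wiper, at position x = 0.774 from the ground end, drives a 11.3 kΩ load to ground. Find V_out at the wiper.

The pot divides into 0.4904 kΩ above the wiper and 1.680 kΩ below.
(x·R_p) ‖ R_L = 1.462 kΩ.
Then V_out = V_in · 1.462/(0.4904 + 1.462) = 17.22 V.

V_out ≈ 17.2 V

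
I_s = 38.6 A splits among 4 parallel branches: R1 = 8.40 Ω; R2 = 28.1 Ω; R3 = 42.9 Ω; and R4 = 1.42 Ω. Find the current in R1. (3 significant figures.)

Conductances: ΣG = 1/8.40 + 1/28.1 + 1/42.9 + 1/1.42 = 0.8822 (1/Ω).
Current divider: I(R1) = I_s · G_k/ΣG = 38.6 × (0.1190/0.8822) = 38.6 × 0.1349 = 5.209 A.

I ≈ 5.21 A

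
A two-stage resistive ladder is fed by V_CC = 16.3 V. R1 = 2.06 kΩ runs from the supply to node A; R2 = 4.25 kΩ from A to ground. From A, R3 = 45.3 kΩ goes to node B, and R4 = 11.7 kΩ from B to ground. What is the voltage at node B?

Node A sees R2 in parallel with the series input of stage 2, R3 + R4 = 57.00 kΩ.
Effective lower resistance at A: R2 ‖ 57.00 = 3.955 kΩ.
So V_A = 16.3 × 0.6575 = 10.72 V.
Then the unloaded second divider: V_B = V_A × R4/(R3+R4) = 10.72 × 0.2053 = 2.200 V.

V_B ≈ 2.20 V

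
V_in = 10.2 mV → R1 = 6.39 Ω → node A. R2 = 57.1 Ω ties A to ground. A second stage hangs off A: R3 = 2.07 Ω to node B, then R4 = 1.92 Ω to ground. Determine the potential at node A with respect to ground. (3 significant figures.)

Node A sees R2 in parallel with the series input of stage 2, R3 + R4 = 3.990 Ω.
Effective lower resistance at A: R2 ‖ 3.990 = 3.729 Ω.
So V_A = 10.2 × 0.3685 = 3.759 mV.

V_A ≈ 3.76 mV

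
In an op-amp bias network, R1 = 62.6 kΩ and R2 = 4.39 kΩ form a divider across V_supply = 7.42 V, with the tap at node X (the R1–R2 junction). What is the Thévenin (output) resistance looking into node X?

R_th ≈ 4.10 kΩ

Zeroing V_supply shorts the top of R1 to ground, so R_th = R1 ‖ R2 = 4.102 kΩ.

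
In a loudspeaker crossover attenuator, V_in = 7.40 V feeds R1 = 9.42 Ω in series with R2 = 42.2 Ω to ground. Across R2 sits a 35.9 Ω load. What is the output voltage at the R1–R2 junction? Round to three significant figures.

V_out ≈ 4.98 V

The load sits in parallel with R2, giving an effective lower resistance R2' = R2·R_L/(R2+R_L) = 19.40 Ω.
Voltage divider with the loaded lower leg: V_out = 7.40 × 19.40/(9.42 + 19.40) = 7.40 × 0.6731 = 4.981 V.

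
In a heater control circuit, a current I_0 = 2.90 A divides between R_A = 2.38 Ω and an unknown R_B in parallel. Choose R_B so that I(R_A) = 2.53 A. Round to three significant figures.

Two-branch current divider: I_A = I_0 · R_B/(R_A + R_B).
With f = 0.8724, R_B = R_A · f/(1−f) = 2.38 × 6.838 = 16.27 Ω.

R_B ≈ 16.3 Ω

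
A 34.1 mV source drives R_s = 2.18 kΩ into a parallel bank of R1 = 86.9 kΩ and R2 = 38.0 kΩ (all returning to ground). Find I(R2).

Equivalent of the parallel group: R_p = 26.44 kΩ.
V_A = 34.1 × 26.44/28.62 = 31.50 mV.
Branch current I = V_A/R2 = 31.50/38.0 = 0.8290 µA.
(Check via current divider: I_total = 1.192 µA; share G_k/ΣG = 0.6958 → same result.)

I ≈ 0.829 µA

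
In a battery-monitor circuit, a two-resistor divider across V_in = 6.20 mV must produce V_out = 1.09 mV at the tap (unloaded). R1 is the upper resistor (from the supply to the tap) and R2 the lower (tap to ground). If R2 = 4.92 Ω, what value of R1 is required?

R1 ≈ 23.1 Ω

Required fraction k = V_out/V_in = 0.1758.
So R1 = R2 · (V_in/V_out − 1) = 4.92 × (6.20/1.09 − 1) = 4.92 × 4.688 = 23.07 Ω.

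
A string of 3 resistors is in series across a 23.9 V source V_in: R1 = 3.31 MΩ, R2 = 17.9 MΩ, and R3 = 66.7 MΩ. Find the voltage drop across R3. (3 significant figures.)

Series total: ΣR = 3.31 + 17.9 + 66.7 = 87.91 MΩ.
Voltage divider: V = V_in · (66.70 / 87.91) = 23.9 × 0.7587 = 18.13 V.

V ≈ 18.1 V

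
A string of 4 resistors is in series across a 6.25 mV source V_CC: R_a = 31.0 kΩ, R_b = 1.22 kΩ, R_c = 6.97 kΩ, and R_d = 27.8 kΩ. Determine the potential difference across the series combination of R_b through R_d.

Series total: ΣR = 31.0 + 1.22 + 6.97 + 27.8 = 66.99 kΩ.
R_{R_b..R_d} = 1.22 + 6.97 + 27.8 = 35.99 kΩ.
By the voltage-divider rule, V = 6.25 × 35.99/66.99 = 3.358 mV.

V ≈ 3.36 mV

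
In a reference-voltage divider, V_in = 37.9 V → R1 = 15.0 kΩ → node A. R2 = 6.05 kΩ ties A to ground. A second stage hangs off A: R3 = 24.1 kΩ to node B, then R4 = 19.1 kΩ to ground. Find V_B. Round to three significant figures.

Node A sees R2 in parallel with the series input of stage 2, R3 + R4 = 43.20 kΩ.
Effective lower resistance at A: R2 ‖ 43.20 = 5.307 kΩ.
V_A = 37.9 × 5.307/(15.0 + 5.307) = 9.904 V.
V_B = V_A × 0.4421 = 4.379 V.

V_B ≈ 4.38 V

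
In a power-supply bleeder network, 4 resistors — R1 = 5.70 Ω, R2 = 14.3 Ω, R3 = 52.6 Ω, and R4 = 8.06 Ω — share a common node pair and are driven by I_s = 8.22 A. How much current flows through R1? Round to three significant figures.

Conductances: ΣG = 1/5.70 + 1/14.3 + 1/52.6 + 1/8.06 = 0.3884 (1/Ω).
R1 takes the fraction G_k/ΣG = 0.1754/0.3884 = 0.4516, so I = 8.22 × 0.4516 = 3.712 A.

I ≈ 3.71 A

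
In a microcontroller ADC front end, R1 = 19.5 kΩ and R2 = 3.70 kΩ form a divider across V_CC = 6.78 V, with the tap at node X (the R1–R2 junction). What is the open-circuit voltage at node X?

V_th ≈ 1.08 V

V_th is the unloaded tap voltage: V_CC · R2/(R1+R2) = 6.78 × 0.1595 = 1.081 V.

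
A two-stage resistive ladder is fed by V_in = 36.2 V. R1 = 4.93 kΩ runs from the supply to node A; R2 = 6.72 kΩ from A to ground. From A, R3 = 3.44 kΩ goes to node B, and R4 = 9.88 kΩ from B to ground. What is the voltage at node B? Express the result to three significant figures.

Node A sees R2 in parallel with the series input of stage 2, R3 + R4 = 13.32 kΩ.
Effective lower resistance at A: R2 ‖ 13.32 = 4.467 kΩ.
V_A = 36.2 × 4.467/(4.93 + 4.467) = 17.21 V.
Stage 2 is unloaded, so V_B = V_A · R4/(R3+R4) = 17.21 × 9.88/13.32 = 12.76 V.

V_B ≈ 12.8 V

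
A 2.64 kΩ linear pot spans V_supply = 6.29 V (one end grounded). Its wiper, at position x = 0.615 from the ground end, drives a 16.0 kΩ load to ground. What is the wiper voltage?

The pot divides into 1.016 kΩ above the wiper and 1.624 kΩ below.
Lower segment in parallel with the load: 1.624 ‖ 16.0 = 1.474 kΩ.
V_out = 6.29 × 1.474/(1.016 + 1.474) = 3.723 V.

V_out ≈ 3.72 V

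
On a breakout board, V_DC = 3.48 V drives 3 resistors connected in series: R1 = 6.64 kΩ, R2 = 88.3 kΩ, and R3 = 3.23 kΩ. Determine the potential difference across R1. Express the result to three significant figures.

V ≈ 0.235 V

Total series resistance ΣR = 6.64 + 88.3 + 3.23 = 98.17 kΩ.
By the voltage-divider rule, V = 3.48 × 6.640/98.17 = 0.2354 V.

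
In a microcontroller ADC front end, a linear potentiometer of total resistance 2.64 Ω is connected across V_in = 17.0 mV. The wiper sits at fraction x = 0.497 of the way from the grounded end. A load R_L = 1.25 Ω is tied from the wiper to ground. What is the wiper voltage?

V_out ≈ 5.53 mV

The pot divides into 1.328 Ω above the wiper and 1.312 Ω below.
R_L loads the lower segment: effective lower R = 0.6401 Ω.
Loaded-divider output: V_out = 17.0 × 0.3253 = 5.530 mV.
(Unloaded: V_out = x·V_in = 8.45 mV.)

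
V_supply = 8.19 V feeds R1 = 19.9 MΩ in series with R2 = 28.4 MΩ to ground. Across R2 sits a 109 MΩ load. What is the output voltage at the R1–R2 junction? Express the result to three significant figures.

First combine the lower leg with the load: R2 ‖ R_L = 22.53 MΩ.
Now apply the divider: V_out = 8.19 × 0.5310 = 4.349 V.
(Unloaded it would be 4.82 V; the load pulls it down.)

V_out ≈ 4.35 V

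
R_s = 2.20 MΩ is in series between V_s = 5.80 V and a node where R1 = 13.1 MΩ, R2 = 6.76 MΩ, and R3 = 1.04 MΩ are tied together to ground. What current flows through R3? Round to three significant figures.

Parallel bank: R_p = 1/(1/13.1 + 1/6.76 + 1/1.04) = 0.8433 MΩ.
V_A by voltage divider: V_A = 5.80 × 0.8433/(2.20 + 0.8433) = 1.607 V.
Branch current I = V_A/R3 = 1.607/1.04 = 1.545 µA.

I ≈ 1.55 µA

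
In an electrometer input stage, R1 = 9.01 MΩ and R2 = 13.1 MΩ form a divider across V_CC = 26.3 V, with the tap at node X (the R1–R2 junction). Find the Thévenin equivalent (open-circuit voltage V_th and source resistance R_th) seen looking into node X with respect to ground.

V_th ≈ 15.6 V, R_th ≈ 5.34 MΩ

V_th is the unloaded tap voltage: V_CC · R2/(R1+R2) = 26.3 × 0.5925 = 15.58 V.
Zeroing V_CC shorts the top of R1 to ground, so R_th = R1 ‖ R2 = 5.338 MΩ.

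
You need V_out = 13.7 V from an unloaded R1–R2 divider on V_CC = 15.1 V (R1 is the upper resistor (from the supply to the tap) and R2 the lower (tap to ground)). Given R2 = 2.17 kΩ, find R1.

Required fraction k = V_out/V_CC = 0.9073.
So R1 = R2 · (V_CC/V_out − 1) = 2.17 × (15.1/13.7 − 1) = 2.17 × 0.1022 = 0.2218 kΩ.

R1 ≈ 0.222 kΩ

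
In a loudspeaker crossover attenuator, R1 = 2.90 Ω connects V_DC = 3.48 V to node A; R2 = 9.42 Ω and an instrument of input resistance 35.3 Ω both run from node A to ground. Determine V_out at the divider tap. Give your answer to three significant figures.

V_out ≈ 2.50 V

R2 ‖ R_L = (9.42 × 35.3)/(9.42 + 35.3) = 7.436 Ω.
Then V_out = V_DC · R2'/(R1 + R2') = 3.48 × 7.436/10.34 = 2.504 V.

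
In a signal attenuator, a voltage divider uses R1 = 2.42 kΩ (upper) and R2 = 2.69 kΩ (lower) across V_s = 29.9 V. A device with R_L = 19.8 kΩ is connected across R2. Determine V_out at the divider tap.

V_out ≈ 14.8 V

The load sits in parallel with R2, giving an effective lower resistance R2' = R2·R_L/(R2+R_L) = 2.368 kΩ.
Then V_out = V_s · R2'/(R1 + R2') = 29.9 × 2.368/4.788 = 14.79 V.
(Unloaded it would be 15.7 V; the load pulls it down.)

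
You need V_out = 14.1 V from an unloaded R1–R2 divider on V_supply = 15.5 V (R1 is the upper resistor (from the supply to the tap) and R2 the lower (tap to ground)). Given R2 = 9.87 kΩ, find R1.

The divider ratio is R2/(R1+R2) = 14.1/15.5 = 0.9097.
So R1 = R2 · (V_supply/V_out − 1) = 9.87 × (15.5/14.1 − 1) = 9.87 × 0.09929 = 0.9800 kΩ.

R1 ≈ 0.980 kΩ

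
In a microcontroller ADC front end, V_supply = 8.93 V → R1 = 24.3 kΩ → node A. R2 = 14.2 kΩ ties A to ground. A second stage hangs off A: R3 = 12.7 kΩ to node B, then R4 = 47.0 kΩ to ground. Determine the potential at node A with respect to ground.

V_A ≈ 2.86 V

Looking into the second stage from A: R3 + R4 = 59.70 kΩ appears in parallel with R2.
Effective lower resistance at A: R2 ‖ 59.70 = 11.47 kΩ.
V_A = 8.93 × 11.47/(24.3 + 11.47) = 2.864 V.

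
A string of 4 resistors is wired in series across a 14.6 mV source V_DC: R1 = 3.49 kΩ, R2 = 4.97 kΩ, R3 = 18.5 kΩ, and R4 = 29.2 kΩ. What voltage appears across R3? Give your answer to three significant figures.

V ≈ 4.81 mV

Total series resistance ΣR = 3.49 + 4.97 + 18.5 + 29.2 = 56.16 kΩ.
Voltage divider: V = V_DC · (18.50 / 56.16) = 14.6 × 0.3294 = 4.809 mV.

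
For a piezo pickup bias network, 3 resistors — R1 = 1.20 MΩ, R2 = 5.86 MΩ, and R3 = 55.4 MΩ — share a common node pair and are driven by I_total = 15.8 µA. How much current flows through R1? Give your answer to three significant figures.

I ≈ 12.9 µA

Total conductance ΣG = 1/1.20 + 1/5.86 + 1/55.4 = 1.022 (units of 1/MΩ).
By the current-divider rule, I = I_total · G_k/ΣG = 15.8 × 0.8154 = 12.88 µA.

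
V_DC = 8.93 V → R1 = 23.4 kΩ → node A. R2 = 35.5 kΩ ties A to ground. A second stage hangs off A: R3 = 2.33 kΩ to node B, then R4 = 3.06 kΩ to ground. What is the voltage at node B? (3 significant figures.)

V_B ≈ 0.845 V

Looking into the second stage from A: R3 + R4 = 5.390 kΩ appears in parallel with R2.
R2 ‖ (R3+R4) = 4.680 kΩ.
First divider: V_A = V_DC · 4.680/(23.4 + 4.680) = 1.488 V.
Then the unloaded second divider: V_B = V_A × R4/(R3+R4) = 1.488 × 0.5677 = 0.8449 V.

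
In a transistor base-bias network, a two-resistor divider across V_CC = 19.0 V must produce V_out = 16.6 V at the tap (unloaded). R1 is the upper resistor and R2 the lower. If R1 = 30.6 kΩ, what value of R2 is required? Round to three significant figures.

The divider ratio is R2/(R1+R2) = 16.6/19.0 = 0.8737.
Rearranging, R2 = R1·k/(1−k) = 30.6 × 6.917 = 211.7 kΩ.

R2 ≈ 212 kΩ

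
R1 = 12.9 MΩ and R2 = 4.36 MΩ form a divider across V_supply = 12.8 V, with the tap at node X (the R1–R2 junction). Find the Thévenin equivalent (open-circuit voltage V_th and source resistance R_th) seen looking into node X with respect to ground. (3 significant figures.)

Open-circuit (no load on X): V_th = V_supply · R2/(R1 + R2) = 12.8 × 4.36/(12.90 + 4.36) = 3.233 V.
With V_supply suppressed (replaced by a short), R_th = R1 ‖ R2 = (12.90 × 4.36)/(12.90 + 4.36) = 3.259 MΩ.

V_th ≈ 3.23 V, R_th ≈ 3.26 MΩ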